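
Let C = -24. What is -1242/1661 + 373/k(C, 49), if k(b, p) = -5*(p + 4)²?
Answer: -18063443/23328745 ≈ -0.77430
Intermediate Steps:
k(b, p) = -5*(4 + p)²
-1242/1661 + 373/k(C, 49) = -1242/1661 + 373/((-5*(4 + 49)²)) = -1242*1/1661 + 373/((-5*53²)) = -1242/1661 + 373/((-5*2809)) = -1242/1661 + 373/(-14045) = -1242/1661 + 373*(-1/14045) = -1242/1661 - 373/14045 = -18063443/23328745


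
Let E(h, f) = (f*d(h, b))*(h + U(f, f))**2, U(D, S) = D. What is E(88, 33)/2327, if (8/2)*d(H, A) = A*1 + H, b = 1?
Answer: 43000617/9308 ≈ 4619.8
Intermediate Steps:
d(H, A) = A/4 + H/4 (d(H, A) = (A*1 + H)/4 = (A + H)/4 = A/4 + H/4)
E(h, f) = f*(f + h)**2*(1/4 + h/4) (E(h, f) = (f*((1/4)*1 + h/4))*(h + f)**2 = (f*(1/4 + h/4))*(f + h)**2 = f*(f + h)**2*(1/4 + h/4))
E(88, 33)/2327 = ((1/4)*33*(33 + 88)**2*(1 + 88))/2327 = ((1/4)*33*121**2*89)*(1/2327) = ((1/4)*33*14641*89)*(1/2327) = (43000617/4)*(1/2327) = 43000617/9308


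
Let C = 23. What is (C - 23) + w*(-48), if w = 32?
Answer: -1536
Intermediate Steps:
(C - 23) + w*(-48) = (23 - 23) + 32*(-48) = 0 - 1536 = -1536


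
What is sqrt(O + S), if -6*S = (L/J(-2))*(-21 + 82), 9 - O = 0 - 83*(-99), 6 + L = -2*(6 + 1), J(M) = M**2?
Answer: I*sqrt(293658)/6 ≈ 90.317*I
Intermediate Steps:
L = -20 (L = -6 - 2*(6 + 1) = -6 - 2*7 = -6 - 14 = -20)
O = -8208 (O = 9 - (0 - 83*(-99)) = 9 - (0 + 8217) = 9 - 1*8217 = 9 - 8217 = -8208)
S = 305/6 (S = -(-20/((-2)**2))*(-21 + 82)/6 = -(-20/4)*61/6 = -(-20*1/4)*61/6 = -(-5)*61/6 = -1/6*(-305) = 305/6 ≈ 50.833)
sqrt(O + S) = sqrt(-8208 + 305/6) = sqrt(-48943/6) = I*sqrt(293658)/6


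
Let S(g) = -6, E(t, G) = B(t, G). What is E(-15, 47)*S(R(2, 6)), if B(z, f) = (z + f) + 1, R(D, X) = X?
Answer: -198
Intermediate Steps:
B(z, f) = 1 + f + z (B(z, f) = (f + z) + 1 = 1 + f + z)
E(t, G) = 1 + G + t
E(-15, 47)*S(R(2, 6)) = (1 + 47 - 15)*(-6) = 33*(-6) = -198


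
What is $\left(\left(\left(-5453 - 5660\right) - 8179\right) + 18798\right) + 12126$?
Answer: $11632$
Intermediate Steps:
$\left(\left(\left(-5453 - 5660\right) - 8179\right) + 18798\right) + 12126 = \left(\left(-11113 - 8179\right) + 18798\right) + 12126 = \left(-19292 + 18798\right) + 12126 = -494 + 12126 = 11632$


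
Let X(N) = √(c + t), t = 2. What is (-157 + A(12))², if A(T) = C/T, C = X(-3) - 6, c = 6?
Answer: (945 - √2)²/36 ≈ 24732.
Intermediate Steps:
X(N) = 2*√2 (X(N) = √(6 + 2) = √8 = 2*√2)
C = -6 + 2*√2 (C = 2*√2 - 6 = -6 + 2*√2 ≈ -3.1716)
A(T) = (-6 + 2*√2)/T
(-157 + A(12))² = (-157 + 2*(-3 + √2)/12)² = (-157 + 2*(1/12)*(-3 + √2))² = (-157 + (-½ + √2/6))² = (-315/2 + √2/6)²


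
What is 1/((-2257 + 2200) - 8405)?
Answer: -1/8462 ≈ -0.00011818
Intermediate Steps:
1/((-2257 + 2200) - 8405) = 1/(-57 - 8405) = 1/(-8462) = -1/8462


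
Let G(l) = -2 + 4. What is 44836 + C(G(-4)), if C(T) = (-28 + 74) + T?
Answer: 44884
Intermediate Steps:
G(l) = 2
C(T) = 46 + T
44836 + C(G(-4)) = 44836 + (46 + 2) = 44836 + 48 = 44884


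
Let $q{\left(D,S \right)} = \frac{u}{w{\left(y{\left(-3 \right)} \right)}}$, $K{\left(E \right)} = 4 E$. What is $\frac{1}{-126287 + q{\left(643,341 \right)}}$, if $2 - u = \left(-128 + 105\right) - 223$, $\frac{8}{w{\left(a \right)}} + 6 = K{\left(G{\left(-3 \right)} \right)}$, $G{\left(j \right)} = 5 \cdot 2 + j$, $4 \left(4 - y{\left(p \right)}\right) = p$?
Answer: $- \frac{1}{125605} \approx -7.9615 \cdot 10^{-6}$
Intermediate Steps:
$y{\left(p \right)} = 4 - \frac{p}{4}$
$G{\left(j \right)} = 10 + j$
$w{\left(a \right)} = \frac{4}{11}$ ($w{\left(a \right)} = \frac{8}{-6 + 4 \left(10 - 3\right)} = \frac{8}{-6 + 4 \cdot 7} = \frac{8}{-6 + 28} = \frac{8}{22} = 8 \cdot \frac{1}{22} = \frac{4}{11}$)
$u = 248$ ($u = 2 - \left(\left(-128 + 105\right) - 223\right) = 2 - \left(-23 - 223\right) = 2 - -246 = 2 + 246 = 248$)
$q{\left(D,S \right)} = 682$ ($q{\left(D,S \right)} = \frac{248}{\frac{4}{11}} = 248 \cdot \frac{11}{4} = 682$)
$\frac{1}{-126287 + q{\left(643,341 \right)}} = \frac{1}{-126287 + 682} = \frac{1}{-125605} = - \frac{1}{125605}$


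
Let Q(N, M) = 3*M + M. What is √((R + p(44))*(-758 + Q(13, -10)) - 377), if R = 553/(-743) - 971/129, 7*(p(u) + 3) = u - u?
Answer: √8796303249077/31949 ≈ 92.831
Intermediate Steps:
Q(N, M) = 4*M
p(u) = -3 (p(u) = -3 + (u - u)/7 = -3 + (⅐)*0 = -3 + 0 = -3)
R = -792790/95847 (R = 553*(-1/743) - 971*1/129 = -553/743 - 971/129 = -792790/95847 ≈ -8.2714)
√((R + p(44))*(-758 + Q(13, -10)) - 377) = √((-792790/95847 - 3)*(-758 + 4*(-10)) - 377) = √(-1080331*(-758 - 40)/95847 - 377) = √(-1080331/95847*(-798) - 377) = √(287368046/31949 - 377) = √(275323273/31949) = √8796303249077/31949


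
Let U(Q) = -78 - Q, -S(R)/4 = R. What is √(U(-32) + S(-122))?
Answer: √442 ≈ 21.024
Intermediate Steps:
S(R) = -4*R
√(U(-32) + S(-122)) = √((-78 - 1*(-32)) - 4*(-122)) = √((-78 + 32) + 488) = √(-46 + 488) = √442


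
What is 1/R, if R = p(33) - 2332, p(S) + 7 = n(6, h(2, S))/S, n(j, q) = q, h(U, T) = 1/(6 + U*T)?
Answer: -2376/5557463 ≈ -0.00042753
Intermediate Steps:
h(U, T) = 1/(6 + T*U)
p(S) = -7 + 1/(S*(6 + 2*S)) (p(S) = -7 + 1/((6 + S*2)*S) = -7 + 1/((6 + 2*S)*S) = -7 + 1/(S*(6 + 2*S)))
R = -5557463/2376 (R = (1/2)*(1 - 14*33*(3 + 33))/(33*(3 + 33)) - 2332 = (1/2)*(1/33)*(1 - 14*33*36)/36 - 2332 = (1/2)*(1/33)*(1/36)*(1 - 16632) - 2332 = (1/2)*(1/33)*(1/36)*(-16631) - 2332 = -16631/2376 - 2332 = -5557463/2376 ≈ -2339.0)
1/R = 1/(-5557463/2376) = -2376/5557463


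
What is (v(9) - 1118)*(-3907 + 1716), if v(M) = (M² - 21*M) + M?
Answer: 2666447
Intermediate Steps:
v(M) = M² - 20*M
(v(9) - 1118)*(-3907 + 1716) = (9*(-20 + 9) - 1118)*(-3907 + 1716) = (9*(-11) - 1118)*(-2191) = (-99 - 1118)*(-2191) = -1217*(-2191) = 2666447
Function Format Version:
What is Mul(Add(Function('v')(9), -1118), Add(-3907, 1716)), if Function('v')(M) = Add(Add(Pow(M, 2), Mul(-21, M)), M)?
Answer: 2666447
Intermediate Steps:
Function('v')(M) = Add(Pow(M, 2), Mul(-20, M))
Mul(Add(Function('v')(9), -1118), Add(-3907, 1716)) = Mul(Add(Mul(9, Add(-20, 9)), -1118), Add(-3907, 1716)) = Mul(Add(Mul(9, -11), -1118), -2191) = Mul(Add(-99, -1118), -2191) = Mul(-1217, -2191) = 2666447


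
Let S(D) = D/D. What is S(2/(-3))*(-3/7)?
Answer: -3/7 ≈ -0.42857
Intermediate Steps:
S(D) = 1
S(2/(-3))*(-3/7) = 1*(-3/7) = -3/7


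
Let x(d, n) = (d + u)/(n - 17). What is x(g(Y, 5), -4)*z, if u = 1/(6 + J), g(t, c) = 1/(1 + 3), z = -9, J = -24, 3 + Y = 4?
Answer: 1/12 ≈ 0.083333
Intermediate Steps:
Y = 1 (Y = -3 + 4 = 1)
g(t, c) = ¼ (g(t, c) = 1/4 = ¼)
u = -1/18 (u = 1/(6 - 24) = 1/(-18) = -1/18 ≈ -0.055556)
x(d, n) = (-1/18 + d)/(-17 + n) (x(d, n) = (d - 1/18)/(n - 17) = (-1/18 + d)/(-17 + n))
x(g(Y, 5), -4)*z = ((-1/18 + ¼)/(-17 - 4))*(-9) = ((7/36)/(-21))*(-9) = -1/21*7/36*(-9) = -1/108*(-9) = 1/12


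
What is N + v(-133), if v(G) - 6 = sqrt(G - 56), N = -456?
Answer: -450 + 3*I*sqrt(21) ≈ -450.0 + 13.748*I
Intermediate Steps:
v(G) = 6 + sqrt(-56 + G) (v(G) = 6 + sqrt(G - 56) = 6 + sqrt(-56 + G))
N + v(-133) = -456 + (6 + sqrt(-56 - 133)) = -456 + (6 + sqrt(-189)) = -456 + (6 + 3*I*sqrt(21)) = -450 + 3*I*sqrt(21)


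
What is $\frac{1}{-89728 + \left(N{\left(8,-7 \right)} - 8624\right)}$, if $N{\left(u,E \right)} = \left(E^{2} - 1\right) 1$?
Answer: $- \frac{1}{98304} \approx -1.0173 \cdot 10^{-5}$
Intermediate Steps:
$N{\left(u,E \right)} = -1 + E^{2}$ ($N{\left(u,E \right)} = \left(-1 + E^{2}\right) 1 = -1 + E^{2}$)
$\frac{1}{-89728 + \left(N{\left(8,-7 \right)} - 8624\right)} = \frac{1}{-89728 - \left(8625 - 49\right)} = \frac{1}{-89728 + \left(\left(-1 + 49\right) - 8624\right)} = \frac{1}{-89728 + \left(48 - 8624\right)} = \frac{1}{-89728 - 8576} = \frac{1}{-98304} = - \frac{1}{98304}$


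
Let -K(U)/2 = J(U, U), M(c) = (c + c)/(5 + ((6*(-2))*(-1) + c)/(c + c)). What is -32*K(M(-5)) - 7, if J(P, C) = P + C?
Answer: -13101/43 ≈ -304.67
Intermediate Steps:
M(c) = 2*c/(5 + (12 + c)/(2*c)) (M(c) = (2*c)/(5 + (-12*(-1) + c)/((2*c))) = (2*c)/(5 + (12 + c)*(1/(2*c))) = (2*c)/(5 + (12 + c)/(2*c)) = 2*c/(5 + (12 + c)/(2*c)))
J(P, C) = C + P
K(U) = -4*U (K(U) = -2*(U + U) = -4*U)
-32*K(M(-5)) - 7 = -(-128)*4*(-5)**2/(12 + 11*(-5)) - 7 = -(-128)*4*25/(12 - 55) - 7 = -(-128)*4*25/(-43) - 7 = -(-128)*4*25*(-1/43) - 7 = -(-128)*(-100)/43 - 7 = -32*400/43 - 7 = -12800/43 - 7 = -13101/43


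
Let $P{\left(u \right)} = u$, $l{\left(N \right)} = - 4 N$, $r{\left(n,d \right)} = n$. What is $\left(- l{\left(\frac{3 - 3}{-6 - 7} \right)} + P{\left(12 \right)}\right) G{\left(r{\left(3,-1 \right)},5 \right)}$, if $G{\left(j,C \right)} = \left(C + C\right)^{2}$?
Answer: $1200$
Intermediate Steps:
$G{\left(j,C \right)} = 4 C^{2}$ ($G{\left(j,C \right)} = \left(2 C\right)^{2} = 4 C^{2}$)
$\left(- l{\left(\frac{3 - 3}{-6 - 7} \right)} + P{\left(12 \right)}\right) G{\left(r{\left(3,-1 \right)},5 \right)} = \left(- \left(-4\right) \frac{3 - 3}{-6 - 7} + 12\right) 4 \cdot 5^{2} = \left(- \left(-4\right) \frac{0}{-13} + 12\right) 4 \cdot 25 = \left(- \left(-4\right) 0 \left(- \frac{1}{13}\right) + 12\right) 100 = \left(- \left(-4\right) 0 + 12\right) 100 = \left(\left(-1\right) 0 + 12\right) 100 = \left(0 + 12\right) 100 = 12 \cdot 100 = 1200$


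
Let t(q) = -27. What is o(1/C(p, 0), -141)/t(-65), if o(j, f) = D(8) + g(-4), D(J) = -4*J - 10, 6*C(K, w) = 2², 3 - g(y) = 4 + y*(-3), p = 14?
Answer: 55/27 ≈ 2.0370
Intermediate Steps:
g(y) = -1 + 3*y (g(y) = 3 - (4 + y*(-3)) = 3 - (4 - 3*y) = 3 + (-4 + 3*y) = -1 + 3*y)
C(K, w) = ⅔ (C(K, w) = (⅙)*2² = (⅙)*4 = ⅔)
D(J) = -10 - 4*J
o(j, f) = -55 (o(j, f) = (-10 - 4*8) + (-1 + 3*(-4)) = (-10 - 32) + (-1 - 12) = -42 - 13 = -55)
o(1/C(p, 0), -141)/t(-65) = -55/(-27) = -55*(-1/27) = 55/27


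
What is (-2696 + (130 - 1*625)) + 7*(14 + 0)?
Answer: -3093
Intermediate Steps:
(-2696 + (130 - 1*625)) + 7*(14 + 0) = (-2696 + (130 - 625)) + 7*14 = (-2696 - 495) + 98 = -3191 + 98 = -3093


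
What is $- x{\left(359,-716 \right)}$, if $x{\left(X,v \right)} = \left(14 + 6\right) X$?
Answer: $-7180$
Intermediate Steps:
$x{\left(X,v \right)} = 20 X$
$- x{\left(359,-716 \right)} = - 20 \cdot 359 = \left(-1\right) 7180 = -7180$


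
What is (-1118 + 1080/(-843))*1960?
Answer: -616455280/281 ≈ -2.1938e+6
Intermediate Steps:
(-1118 + 1080/(-843))*1960 = (-1118 + 1080*(-1/843))*1960 = (-1118 - 360/281)*1960 = -314518/281*1960 = -616455280/281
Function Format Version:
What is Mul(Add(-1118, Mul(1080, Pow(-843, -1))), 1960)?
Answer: Rational(-616455280, 281) ≈ -2.1938e+6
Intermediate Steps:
Mul(Add(-1118, Mul(1080, Pow(-843, -1))), 1960) = Mul(Add(-1118, Mul(1080, Rational(-1, 843))), 1960) = Mul(Add(-1118, Rational(-360, 281)), 1960) = Mul(Rational(-314518, 281), 1960) = Rational(-616455280, 281)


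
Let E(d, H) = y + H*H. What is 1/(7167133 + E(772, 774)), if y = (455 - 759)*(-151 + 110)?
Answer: 1/7778673 ≈ 1.2856e-7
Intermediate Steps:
y = 12464 (y = -304*(-41) = 12464)
E(d, H) = 12464 + H² (E(d, H) = 12464 + H*H = 12464 + H²)
1/(7167133 + E(772, 774)) = 1/(7167133 + (12464 + 774²)) = 1/(7167133 + (12464 + 599076)) = 1/(7167133 + 611540) = 1/7778673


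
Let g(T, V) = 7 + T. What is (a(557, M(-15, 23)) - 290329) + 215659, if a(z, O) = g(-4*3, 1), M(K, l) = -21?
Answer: -74675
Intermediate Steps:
a(z, O) = -5 (a(z, O) = 7 - 4*3 = 7 - 12 = -5)
(a(557, M(-15, 23)) - 290329) + 215659 = (-5 - 290329) + 215659 = -290334 + 215659 = -74675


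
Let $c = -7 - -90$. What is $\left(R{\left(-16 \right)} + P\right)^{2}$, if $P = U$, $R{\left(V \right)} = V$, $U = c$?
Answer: $4489$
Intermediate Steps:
$c = 83$ ($c = -7 + 90 = 83$)
$U = 83$
$P = 83$
$\left(R{\left(-16 \right)} + P\right)^{2} = \left(-16 + 83\right)^{2} = 67^{2} = 4489$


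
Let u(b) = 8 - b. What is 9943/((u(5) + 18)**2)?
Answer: 9943/441 ≈ 22.546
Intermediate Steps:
9943/((u(5) + 18)**2) = 9943/(((8 - 1*5) + 18)**2) = 9943/(((8 - 5) + 18)**2) = 9943/((3 + 18)**2) = 9943/(21**2) = 9943/441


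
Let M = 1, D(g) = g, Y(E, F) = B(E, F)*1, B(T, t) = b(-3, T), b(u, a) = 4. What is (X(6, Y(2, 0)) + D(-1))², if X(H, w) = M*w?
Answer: 9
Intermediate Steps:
B(T, t) = 4
Y(E, F) = 4 (Y(E, F) = 4*1 = 4)
X(H, w) = w (X(H, w) = 1*w = w)
(X(6, Y(2, 0)) + D(-1))² = (4 - 1)² = 3² = 9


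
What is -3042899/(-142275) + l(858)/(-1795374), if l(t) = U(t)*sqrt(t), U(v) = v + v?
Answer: 3042899/142275 - 286*sqrt(858)/299229 ≈ 21.359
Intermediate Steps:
U(v) = 2*v
l(t) = 2*t**(3/2) (l(t) = (2*t)*sqrt(t) = 2*t**(3/2))
-3042899/(-142275) + l(858)/(-1795374) = -3042899/(-142275) + (2*858**(3/2))/(-1795374) = -3042899*(-1/142275) + (2*(858*sqrt(858)))*(-1/1795374) = 3042899/142275 + (1716*sqrt(858))*(-1/1795374) = 3042899/142275 - 286*sqrt(858)/299229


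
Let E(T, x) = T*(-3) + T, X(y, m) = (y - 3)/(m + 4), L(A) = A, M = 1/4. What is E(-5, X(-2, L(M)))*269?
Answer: 2690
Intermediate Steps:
M = ¼ ≈ 0.25000
X(y, m) = (-3 + y)/(4 + m)
E(T, x) = -2*T (E(T, x) = -3*T + T = -2*T)
E(-5, X(-2, L(M)))*269 = -2*(-5)*269 = 10*269 = 2690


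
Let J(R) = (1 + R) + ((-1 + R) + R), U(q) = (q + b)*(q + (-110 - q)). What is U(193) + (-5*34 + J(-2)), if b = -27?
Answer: -18436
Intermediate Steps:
U(q) = 2970 - 110*q (U(q) = (q - 27)*(q + (-110 - q)) = (-27 + q)*(-110) = 2970 - 110*q)
J(R) = 3*R (J(R) = (1 + R) + (-1 + 2*R) = 3*R)
U(193) + (-5*34 + J(-2)) = (2970 - 110*193) + (-5*34 + 3*(-2)) = (2970 - 21230) + (-170 - 6) = -18260 - 176 = -18436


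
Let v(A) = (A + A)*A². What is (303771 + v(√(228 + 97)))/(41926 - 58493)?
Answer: -303771/16567 - 3250*√13/16567 ≈ -19.043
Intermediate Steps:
v(A) = 2*A³ (v(A) = (2*A)*A² = 2*A³)
(303771 + v(√(228 + 97)))/(41926 - 58493) = (303771 + 2*(√(228 + 97))³)/(41926 - 58493) = (303771 + 2*(√325)³)/(-16567) = (303771 + 2*(5*√13)³)*(-1/16567) = (303771 + 2*(1625*√13))*(-1/16567) = (303771 + 3250*√13)*(-1/16567) = -303771/16567 - 3250*√13/16567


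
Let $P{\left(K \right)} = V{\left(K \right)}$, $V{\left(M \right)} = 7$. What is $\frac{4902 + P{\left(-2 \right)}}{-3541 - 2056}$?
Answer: $- \frac{4909}{5597} \approx -0.87708$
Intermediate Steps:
$P{\left(K \right)} = 7$
$\frac{4902 + P{\left(-2 \right)}}{-3541 - 2056} = \frac{4902 + 7}{-3541 - 2056} = \frac{4909}{-5597} = 4909 \left(- \frac{1}{5597}\right) = - \frac{4909}{5597}$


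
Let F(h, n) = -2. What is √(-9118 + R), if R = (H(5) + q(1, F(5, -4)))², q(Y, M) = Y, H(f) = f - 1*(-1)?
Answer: I*√9069 ≈ 95.231*I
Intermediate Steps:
H(f) = 1 + f (H(f) = f + 1 = 1 + f)
R = 49 (R = ((1 + 5) + 1)² = (6 + 1)² = 7² = 49)
√(-9118 + R) = √(-9118 + 49) = √(-9069) = I*√9069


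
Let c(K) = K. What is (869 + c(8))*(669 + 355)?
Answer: 898048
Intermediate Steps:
(869 + c(8))*(669 + 355) = (869 + 8)*(669 + 355) = 877*1024 = 898048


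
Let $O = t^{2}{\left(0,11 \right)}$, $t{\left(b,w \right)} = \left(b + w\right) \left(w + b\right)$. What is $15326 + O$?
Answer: $29967$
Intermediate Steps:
$t{\left(b,w \right)} = \left(b + w\right)^{2}$ ($t{\left(b,w \right)} = \left(b + w\right) \left(b + w\right) = \left(b + w\right)^{2}$)
$O = 14641$ ($O = \left(\left(0 + 11\right)^{2}\right)^{2} = \left(11^{2}\right)^{2} = 121^{2} = 14641$)
$15326 + O = 15326 + 14641 = 29967$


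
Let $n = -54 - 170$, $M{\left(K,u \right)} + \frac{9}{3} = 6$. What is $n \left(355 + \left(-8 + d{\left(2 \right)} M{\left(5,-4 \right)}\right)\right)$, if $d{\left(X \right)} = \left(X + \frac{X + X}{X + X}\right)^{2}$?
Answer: $-83776$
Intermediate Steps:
$d{\left(X \right)} = \left(1 + X\right)^{2}$ ($d{\left(X \right)} = \left(X + \frac{2 X}{2 X}\right)^{2} = \left(X + 2 X \frac{1}{2 X}\right)^{2} = \left(X + 1\right)^{2} = \left(1 + X\right)^{2}$)
$M{\left(K,u \right)} = 3$ ($M{\left(K,u \right)} = -3 + 6 = 3$)
$n = -224$
$n \left(355 + \left(-8 + d{\left(2 \right)} M{\left(5,-4 \right)}\right)\right) = - 224 \left(355 - \left(8 - \left(1 + 2\right)^{2} \cdot 3\right)\right) = - 224 \left(355 - \left(8 - 3^{2} \cdot 3\right)\right) = - 224 \left(355 + \left(-8 + 9 \cdot 3\right)\right) = - 224 \left(355 + \left(-8 + 27\right)\right) = - 224 \left(355 + 19\right) = \left(-224\right) 374 = -83776$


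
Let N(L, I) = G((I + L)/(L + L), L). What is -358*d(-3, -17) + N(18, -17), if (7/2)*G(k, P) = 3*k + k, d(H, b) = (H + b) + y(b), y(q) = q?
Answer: 834500/63 ≈ 13246.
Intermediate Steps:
d(H, b) = H + 2*b (d(H, b) = (H + b) + b = H + 2*b)
G(k, P) = 8*k/7 (G(k, P) = 2*(3*k + k)/7 = 2*(4*k)/7 = 8*k/7)
N(L, I) = 4*(I + L)/(7*L) (N(L, I) = 8*((I + L)/(L + L))/7 = 8*((I + L)/((2*L)))/7 = 8*((I + L)*(1/(2*L)))/7 = 8*((I + L)/(2*L))/7 = 4*(I + L)/(7*L))
-358*d(-3, -17) + N(18, -17) = -358*(-3 + 2*(-17)) + (4/7)*(-17 + 18)/18 = -358*(-3 - 34) + (4/7)*(1/18)*1 = -358*(-37) + 2/63 = 13246 + 2/63 = 834500/63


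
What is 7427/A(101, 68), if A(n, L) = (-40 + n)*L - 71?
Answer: 7427/4077 ≈ 1.8217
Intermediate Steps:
A(n, L) = -71 + L*(-40 + n) (A(n, L) = L*(-40 + n) - 71 = -71 + L*(-40 + n))
7427/A(101, 68) = 7427/(-71 - 40*68 + 68*101) = 7427/(-71 - 2720 + 6868) = 7427/4077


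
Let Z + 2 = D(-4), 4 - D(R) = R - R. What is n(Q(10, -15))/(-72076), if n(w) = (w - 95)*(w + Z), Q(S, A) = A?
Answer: -715/36038 ≈ -0.019840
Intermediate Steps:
D(R) = 4 (D(R) = 4 - (R - R) = 4 - 1*0 = 4 + 0 = 4)
Z = 2 (Z = -2 + 4 = 2)
n(w) = (-95 + w)*(2 + w) (n(w) = (w - 95)*(w + 2) = (-95 + w)*(2 + w))
n(Q(10, -15))/(-72076) = (-190 + (-15)**2 - 93*(-15))/(-72076) = (-190 + 225 + 1395)*(-1/72076) = 1430*(-1/72076) = -715/36038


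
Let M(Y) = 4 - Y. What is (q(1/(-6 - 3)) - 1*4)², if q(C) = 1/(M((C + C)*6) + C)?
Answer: 32041/2209 ≈ 14.505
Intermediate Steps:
q(C) = 1/(4 - 11*C) (q(C) = 1/((4 - (C + C)*6) + C) = 1/((4 - 2*C*6) + C) = 1/((4 - 12*C) + C) = 1/(4 - 11*C))
(q(1/(-6 - 3)) - 1*4)² = (-1/(-4 + 11/(-6 - 3)) - 1*4)² = (-1/(-4 + 11/(-9)) - 4)² = (-1/(-4 + 11*(-⅑)) - 4)² = (-1/(-4 - 11/9) - 4)² = (-1/(-47/9) - 4)² = (-1*(-9/47) - 4)² = (9/47 - 4)² = (-179/47)² = 32041/2209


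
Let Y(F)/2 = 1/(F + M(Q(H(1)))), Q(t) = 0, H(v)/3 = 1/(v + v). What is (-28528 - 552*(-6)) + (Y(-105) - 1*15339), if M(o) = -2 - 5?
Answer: -2271081/56 ≈ -40555.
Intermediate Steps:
H(v) = 3/(2*v) (H(v) = 3/(v + v) = 3/((2*v)) = 3*(1/(2*v)) = 3/(2*v))
M(o) = -7
Y(F) = 2/(-7 + F) (Y(F) = 2/(F - 7) = 2/(-7 + F))
(-28528 - 552*(-6)) + (Y(-105) - 1*15339) = (-28528 - 552*(-6)) + (2/(-7 - 105) - 1*15339) = (-28528 + 3312) + (2/(-112) - 15339) = -25216 + (2*(-1/112) - 15339) = -25216 + (-1/56 - 15339) = -25216 - 858985/56 = -2271081/56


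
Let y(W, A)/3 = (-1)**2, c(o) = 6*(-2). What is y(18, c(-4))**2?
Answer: 9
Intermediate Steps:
c(o) = -12
y(W, A) = 3 (y(W, A) = 3*(-1)**2 = 3*1 = 3)
y(18, c(-4))**2 = 3**2 = 9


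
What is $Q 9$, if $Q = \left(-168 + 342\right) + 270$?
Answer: $3996$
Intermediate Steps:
$Q = 444$ ($Q = 174 + 270 = 444$)
$Q 9 = 444 \cdot 9 = 3996$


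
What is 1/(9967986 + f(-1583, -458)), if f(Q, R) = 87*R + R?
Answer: 1/9927682 ≈ 1.0073e-7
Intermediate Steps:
f(Q, R) = 88*R
1/(9967986 + f(-1583, -458)) = 1/(9967986 + 88*(-458)) = 1/(9967986 - 40304) = 1/9927682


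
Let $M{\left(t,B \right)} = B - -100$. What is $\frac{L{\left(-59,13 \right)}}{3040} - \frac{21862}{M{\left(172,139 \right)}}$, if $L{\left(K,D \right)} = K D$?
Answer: $- \frac{66643793}{726560} \approx -91.725$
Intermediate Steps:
$M{\left(t,B \right)} = 100 + B$ ($M{\left(t,B \right)} = B + 100 = 100 + B$)
$L{\left(K,D \right)} = D K$
$\frac{L{\left(-59,13 \right)}}{3040} - \frac{21862}{M{\left(172,139 \right)}} = \frac{13 \left(-59\right)}{3040} - \frac{21862}{100 + 139} = \left(-767\right) \frac{1}{3040} - \frac{21862}{239} = - \frac{767}{3040} - \frac{21862}{239} = - \frac{66643793}{726560}$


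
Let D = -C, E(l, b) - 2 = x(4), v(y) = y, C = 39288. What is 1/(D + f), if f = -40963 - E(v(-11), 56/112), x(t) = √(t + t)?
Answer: -80253/6440544001 + 2*√2/6440544001 ≈ -1.2460e-5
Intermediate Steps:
x(t) = √2*√t (x(t) = √(2*t) = √2*√t)
E(l, b) = 2 + 2*√2 (E(l, b) = 2 + √2*√4 = 2 + √2*2 = 2 + 2*√2)
f = -40965 - 2*√2 (f = -40963 - (2 + 2*√2) = -40963 + (-2 - 2*√2) = -40965 - 2*√2 ≈ -40968.)
D = -39288 (D = -1*39288 = -39288)
1/(D + f) = 1/(-39288 + (-40965 - 2*√2)) = 1/(-80253 - 2*√2)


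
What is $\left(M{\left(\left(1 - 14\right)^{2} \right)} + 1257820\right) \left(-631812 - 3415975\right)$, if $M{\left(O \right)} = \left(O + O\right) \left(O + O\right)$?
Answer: $-5553822822368$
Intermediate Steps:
$M{\left(O \right)} = 4 O^{2}$ ($M{\left(O \right)} = 2 O 2 O = 4 O^{2}$)
$\left(M{\left(\left(1 - 14\right)^{2} \right)} + 1257820\right) \left(-631812 - 3415975\right) = \left(4 \left(\left(1 - 14\right)^{2}\right)^{2} + 1257820\right) \left(-631812 - 3415975\right) = \left(4 \left(\left(-13\right)^{2}\right)^{2} + 1257820\right) \left(-4047787\right) = \left(4 \cdot 169^{2} + 1257820\right) \left(-4047787\right) = \left(4 \cdot 28561 + 1257820\right) \left(-4047787\right) = \left(114244 + 1257820\right) \left(-4047787\right) = 1372064 \left(-4047787\right) = -5553822822368$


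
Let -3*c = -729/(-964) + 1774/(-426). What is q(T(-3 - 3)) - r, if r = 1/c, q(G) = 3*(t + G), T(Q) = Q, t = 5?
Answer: -2715369/699791 ≈ -3.8803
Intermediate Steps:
c = 699791/615996 (c = -(-729/(-964) + 1774/(-426))/3 = -(-729*(-1/964) + 1774*(-1/426))/3 = -(729/964 - 887/213)/3 = -⅓*(-699791/205332) = 699791/615996 ≈ 1.1360)
q(G) = 15 + 3*G (q(G) = 3*(5 + G) = 15 + 3*G)
r = 615996/699791 (r = 1/(699791/615996) = 615996/699791 ≈ 0.88026)
q(T(-3 - 3)) - r = (15 + 3*(-3 - 3)) - 1*615996/699791 = (15 + 3*(-6)) - 615996/699791 = (15 - 18) - 615996/699791 = -3 - 615996/699791 = -2715369/699791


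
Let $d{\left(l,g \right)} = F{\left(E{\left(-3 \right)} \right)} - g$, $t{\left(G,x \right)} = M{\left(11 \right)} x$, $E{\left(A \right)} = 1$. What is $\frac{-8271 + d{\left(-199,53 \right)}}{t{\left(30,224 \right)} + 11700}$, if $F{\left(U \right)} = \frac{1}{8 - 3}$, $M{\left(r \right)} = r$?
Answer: $- \frac{41619}{70820} \approx -0.58767$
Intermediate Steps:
$t{\left(G,x \right)} = 11 x$
$F{\left(U \right)} = \frac{1}{5}$
$d{\left(l,g \right)} = \frac{1}{5} - g$
$\frac{-8271 + d{\left(-199,53 \right)}}{t{\left(30,224 \right)} + 11700} = \frac{-8271 + \left(\frac{1}{5} - 53\right)}{11 \cdot 224 + 11700} = \frac{-8271 + \left(\frac{1}{5} - 53\right)}{2464 + 11700} = \frac{-8271 - \frac{264}{5}}{14164} = \left(- \frac{41619}{5}\right) \frac{1}{14164} = - \frac{41619}{70820}$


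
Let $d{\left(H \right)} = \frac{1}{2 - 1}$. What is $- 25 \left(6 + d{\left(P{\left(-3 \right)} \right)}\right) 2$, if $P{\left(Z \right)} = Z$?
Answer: $-350$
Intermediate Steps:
$d{\left(H \right)} = 1$ ($d{\left(H \right)} = 1^{-1} = 1$)
$- 25 \left(6 + d{\left(P{\left(-3 \right)} \right)}\right) 2 = - 25 \left(6 + 1\right) 2 = - 25 \cdot 7 \cdot 2 = \left(-25\right) 14 = -350$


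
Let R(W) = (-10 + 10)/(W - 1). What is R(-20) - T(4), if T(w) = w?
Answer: -4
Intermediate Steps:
R(W) = 0 (R(W) = 0/(-1 + W) = 0)
R(-20) - T(4) = 0 - 1*4 = 0 - 4 = -4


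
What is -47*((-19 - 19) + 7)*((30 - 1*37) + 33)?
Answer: 37882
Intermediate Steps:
-47*((-19 - 19) + 7)*((30 - 1*37) + 33) = -47*(-38 + 7)*((30 - 37) + 33) = -(-1457)*(-7 + 33) = -(-1457)*26 = -47*(-806) = 37882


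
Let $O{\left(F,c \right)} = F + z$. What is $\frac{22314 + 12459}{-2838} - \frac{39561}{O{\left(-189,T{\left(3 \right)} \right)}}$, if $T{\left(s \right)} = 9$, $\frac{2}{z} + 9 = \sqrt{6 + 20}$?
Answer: $\frac{28219402765}{143461846} - \frac{79122 \sqrt{26}}{1971463} \approx 196.5$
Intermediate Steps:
$z = \frac{2}{-9 + \sqrt{26}}$ ($z = \frac{2}{-9 + \sqrt{6 + 20}} = \frac{2}{-9 + \sqrt{26}} \approx -0.51269$)
$O{\left(F,c \right)} = - \frac{18}{55} + F - \frac{2 \sqrt{26}}{55}$ ($O{\left(F,c \right)} = F - \left(\frac{18}{55} + \frac{2 \sqrt{26}}{55}\right) = - \frac{18}{55} + F - \frac{2 \sqrt{26}}{55}$)
$\frac{22314 + 12459}{-2838} - \frac{39561}{O{\left(-189,T{\left(3 \right)} \right)}} = \frac{22314 + 12459}{-2838} - \frac{39561}{- \frac{18}{55} - 189 - \frac{2 \sqrt{26}}{55}} = 34773 \left(- \frac{1}{2838}\right) - \frac{39561}{- \frac{10413}{55} - \frac{2 \sqrt{26}}{55}} = - \frac{11591}{946} - \frac{39561}{- \frac{10413}{55} - \frac{2 \sqrt{26}}{55}}$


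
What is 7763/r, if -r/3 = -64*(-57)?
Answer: -7763/10944 ≈ -0.70934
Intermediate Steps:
r = -10944 (r = -(-192)*(-57) = -3*3648 = -10944)
7763/r = 7763/(-10944) = 7763*(-1/10944) = -7763/10944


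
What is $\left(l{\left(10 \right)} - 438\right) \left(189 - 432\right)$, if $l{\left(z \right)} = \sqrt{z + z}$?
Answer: $106434 - 486 \sqrt{5} \approx 1.0535 \cdot 10^{5}$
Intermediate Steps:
$l{\left(z \right)} = \sqrt{2} \sqrt{z}$ ($l{\left(z \right)} = \sqrt{2 z} = \sqrt{2} \sqrt{z}$)
$\left(l{\left(10 \right)} - 438\right) \left(189 - 432\right) = \left(\sqrt{2} \sqrt{10} - 438\right) \left(189 - 432\right) = \left(2 \sqrt{5} - 438\right) \left(-243\right) = \left(-438 + 2 \sqrt{5}\right) \left(-243\right) = 106434 - 486 \sqrt{5}$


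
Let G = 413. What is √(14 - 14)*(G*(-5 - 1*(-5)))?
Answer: 0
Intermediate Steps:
√(14 - 14)*(G*(-5 - 1*(-5))) = √(14 - 14)*(413*(-5 - 1*(-5))) = √0*(413*(-5 + 5)) = 0*(413*0) = 0*0 = 0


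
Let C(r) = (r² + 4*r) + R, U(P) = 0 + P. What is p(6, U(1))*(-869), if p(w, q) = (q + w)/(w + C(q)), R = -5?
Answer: -6083/6 ≈ -1013.8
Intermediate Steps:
U(P) = P
C(r) = -5 + r² + 4*r (C(r) = (r² + 4*r) - 5 = -5 + r² + 4*r)
p(w, q) = (q + w)/(-5 + w + q² + 4*q) (p(w, q) = (q + w)/(w + (-5 + q² + 4*q)) = (q + w)/(-5 + w + q² + 4*q))
p(6, U(1))*(-869) = ((1 + 6)/(-5 + 6 + 1² + 4*1))*(-869) = (7/(-5 + 6 + 1 + 4))*(-869) = (7/6)*(-869) = -6083/6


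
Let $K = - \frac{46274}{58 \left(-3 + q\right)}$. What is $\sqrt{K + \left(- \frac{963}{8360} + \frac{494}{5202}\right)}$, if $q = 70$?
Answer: $\frac{i \sqrt{2046491161281014030}}{414208740} \approx 3.4537 i$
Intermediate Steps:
$K = - \frac{23137}{1943}$ ($K = - \frac{46274}{58 \left(-3 + 70\right)} = - \frac{46274}{58 \cdot 67} = - \frac{46274}{3886} = \left(-46274\right) \frac{1}{3886} = - \frac{23137}{1943} \approx -11.908$)
$\sqrt{K + \left(- \frac{963}{8360} + \frac{494}{5202}\right)} = \sqrt{- \frac{23137}{1943} + \left(- \frac{963}{8360} + \frac{494}{5202}\right)} = \sqrt{- \frac{23137}{1943} + \left(\left(-963\right) \frac{1}{8360} + 494 \cdot \frac{1}{5202}\right)} = \sqrt{- \frac{23137}{1943} + \left(- \frac{963}{8360} + \frac{247}{2601}\right)} = \sqrt{- \frac{23137}{1943} - \frac{439843}{21744360}} = \sqrt{- \frac{503953872269}{42249291480}} = \frac{i \sqrt{2046491161281014030}}{414208740}$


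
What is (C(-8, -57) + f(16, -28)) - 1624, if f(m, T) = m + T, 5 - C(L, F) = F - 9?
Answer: -1565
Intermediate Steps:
C(L, F) = 14 - F (C(L, F) = 5 - (F - 9) = 5 - (-9 + F) = 5 + (9 - F) = 14 - F)
f(m, T) = T + m
(C(-8, -57) + f(16, -28)) - 1624 = ((14 - 1*(-57)) + (-28 + 16)) - 1624 = ((14 + 57) - 12) - 1624 = (71 - 12) - 1624 = 59 - 1624 = -1565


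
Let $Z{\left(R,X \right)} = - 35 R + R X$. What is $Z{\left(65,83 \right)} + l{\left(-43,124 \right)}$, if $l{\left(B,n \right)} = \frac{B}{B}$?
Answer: $3121$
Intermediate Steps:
$l{\left(B,n \right)} = 1$
$Z{\left(65,83 \right)} + l{\left(-43,124 \right)} = 65 \left(-35 + 83\right) + 1 = 65 \cdot 48 + 1 = 3120 + 1 = 3121$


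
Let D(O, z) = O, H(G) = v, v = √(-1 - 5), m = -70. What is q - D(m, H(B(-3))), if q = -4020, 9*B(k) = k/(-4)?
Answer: -3950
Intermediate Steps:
B(k) = -k/36 (B(k) = (k/(-4))/9 = (k*(-¼))/9 = (-k/4)/9 = -k/36)
v = I*√6 (v = √(-6) = I*√6 ≈ 2.4495*I)
H(G) = I*√6
q - D(m, H(B(-3))) = -4020 - 1*(-70) = -4020 + 70 = -3950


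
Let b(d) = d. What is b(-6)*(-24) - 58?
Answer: 86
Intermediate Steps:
b(-6)*(-24) - 58 = -6*(-24) - 58 = 144 - 58 = 86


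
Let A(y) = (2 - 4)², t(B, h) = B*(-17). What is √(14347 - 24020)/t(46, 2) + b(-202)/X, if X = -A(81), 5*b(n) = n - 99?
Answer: 301/20 - I*√9673/782 ≈ 15.05 - 0.12577*I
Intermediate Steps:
t(B, h) = -17*B
A(y) = 4 (A(y) = (-2)² = 4)
b(n) = -99/5 + n/5 (b(n) = (n - 99)/5 = (-99 + n)/5 = -99/5 + n/5)
X = -4 (X = -1*4 = -4)
√(14347 - 24020)/t(46, 2) + b(-202)/X = √(14347 - 24020)/((-17*46)) + (-99/5 + (⅕)*(-202))/(-4) = √(-9673)/(-782) + (-99/5 - 202/5)*(-¼) = (I*√9673)*(-1/782) - 301/5*(-¼) = -I*√9673/782 + 301/20 = 301/20 - I*√9673/782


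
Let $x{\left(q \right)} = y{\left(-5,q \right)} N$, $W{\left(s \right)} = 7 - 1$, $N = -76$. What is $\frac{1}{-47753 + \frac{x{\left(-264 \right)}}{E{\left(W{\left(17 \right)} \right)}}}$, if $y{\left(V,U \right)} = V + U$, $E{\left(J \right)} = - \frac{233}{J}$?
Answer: $- \frac{233}{11249113} \approx -2.0713 \cdot 10^{-5}$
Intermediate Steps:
$W{\left(s \right)} = 6$ ($W{\left(s \right)} = 7 - 1 = 6$)
$y{\left(V,U \right)} = U + V$
$x{\left(q \right)} = 380 - 76 q$ ($x{\left(q \right)} = \left(q - 5\right) \left(-76\right) = \left(-5 + q\right) \left(-76\right) = 380 - 76 q$)
$\frac{1}{-47753 + \frac{x{\left(-264 \right)}}{E{\left(W{\left(17 \right)} \right)}}} = \frac{1}{-47753 + \frac{380 - -20064}{\left(-233\right) \frac{1}{6}}} = \frac{1}{-47753 + \frac{380 + 20064}{\left(-233\right) \frac{1}{6}}} = \frac{1}{-47753 + \frac{20444}{- \frac{233}{6}}} = \frac{1}{-47753 + 20444 \left(- \frac{6}{233}\right)} = \frac{1}{-47753 - \frac{122664}{233}} = \frac{1}{- \frac{11249113}{233}} = - \frac{233}{11249113}$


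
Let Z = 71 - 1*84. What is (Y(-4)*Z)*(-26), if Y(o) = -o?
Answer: 1352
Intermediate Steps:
Z = -13 (Z = 71 - 84 = -13)
(Y(-4)*Z)*(-26) = (-1*(-4)*(-13))*(-26) = (4*(-13))*(-26) = -52*(-26) = 1352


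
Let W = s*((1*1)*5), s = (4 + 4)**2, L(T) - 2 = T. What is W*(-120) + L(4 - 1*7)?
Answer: -38401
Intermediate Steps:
L(T) = 2 + T
s = 64 (s = 8**2 = 64)
W = 320 (W = 64*((1*1)*5) = 64*(1*5) = 64*5 = 320)
W*(-120) + L(4 - 1*7) = 320*(-120) + (2 + (4 - 1*7)) = -38400 + (2 + (4 - 7)) = -38400 + (2 - 3) = -38400 - 1 = -38401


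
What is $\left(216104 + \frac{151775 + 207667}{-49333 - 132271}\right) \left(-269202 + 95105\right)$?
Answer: $- \frac{3416217631619639}{90802} \approx -3.7623 \cdot 10^{10}$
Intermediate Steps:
$\left(216104 + \frac{151775 + 207667}{-49333 - 132271}\right) \left(-269202 + 95105\right) = \left(216104 + \frac{359442}{-181604}\right) \left(-174097\right) = \left(216104 + 359442 \left(- \frac{1}{181604}\right)\right) \left(-174097\right) = \left(216104 - \frac{179721}{90802}\right) \left(-174097\right) = \frac{19622495687}{90802} \left(-174097\right) = - \frac{3416217631619639}{90802}$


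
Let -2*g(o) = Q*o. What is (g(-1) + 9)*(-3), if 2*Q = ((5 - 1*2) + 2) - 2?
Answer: -117/4 ≈ -29.250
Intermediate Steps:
Q = 3/2 (Q = (((5 - 1*2) + 2) - 2)/2 = (((5 - 2) + 2) - 2)/2 = ((3 + 2) - 2)/2 = (5 - 2)/2 = (½)*3 = 3/2 ≈ 1.5000)
g(o) = -3*o/4
(g(-1) + 9)*(-3) = (-¾*(-1) + 9)*(-3) = (¾ + 9)*(-3) = (39/4)*(-3) = -117/4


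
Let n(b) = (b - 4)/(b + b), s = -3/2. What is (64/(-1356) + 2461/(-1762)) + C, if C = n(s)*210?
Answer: 229104959/597318 ≈ 383.56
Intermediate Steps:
s = -3/2 (s = -3*½ = -3/2 ≈ -1.5000)
n(b) = (-4 + b)/(2*b) (n(b) = (-4 + b)/((2*b)) = (-4 + b)*(1/(2*b)) = (-4 + b)/(2*b))
C = 385 (C = ((-4 - 3/2)/(2*(-3/2)))*210 = ((½)*(-⅔)*(-11/2))*210 = (11/6)*210 = 385)
(64/(-1356) + 2461/(-1762)) + C = (64/(-1356) + 2461/(-1762)) + 385 = (64*(-1/1356) + 2461*(-1/1762)) + 385 = (-16/339 - 2461/1762) + 385 = -862471/597318 + 385 = 229104959/597318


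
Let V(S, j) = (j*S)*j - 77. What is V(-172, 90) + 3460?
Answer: -1389817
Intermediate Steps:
V(S, j) = -77 + S*j**2 (V(S, j) = (S*j)*j - 77 = S*j**2 - 77 = -77 + S*j**2)
V(-172, 90) + 3460 = (-77 - 172*90**2) + 3460 = (-77 - 172*8100) + 3460 = (-77 - 1393200) + 3460 = -1393277 + 3460 = -1389817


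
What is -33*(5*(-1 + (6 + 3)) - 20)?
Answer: -660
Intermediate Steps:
-33*(5*(-1 + (6 + 3)) - 20) = -33*(5*(-1 + 9) - 20) = -33*(5*8 - 20) = -33*(40 - 20) = -33*20 = -660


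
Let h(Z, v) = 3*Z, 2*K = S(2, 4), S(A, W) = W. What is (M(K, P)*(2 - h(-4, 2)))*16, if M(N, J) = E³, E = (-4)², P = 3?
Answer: 917504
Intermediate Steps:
K = 2 (K = (½)*4 = 2)
E = 16
M(N, J) = 4096 (M(N, J) = 16³ = 4096)
(M(K, P)*(2 - h(-4, 2)))*16 = (4096*(2 - 3*(-4)))*16 = (4096*(2 - 1*(-12)))*16 = (4096*(2 + 12))*16 = (4096*14)*16 = 57344*16 = 917504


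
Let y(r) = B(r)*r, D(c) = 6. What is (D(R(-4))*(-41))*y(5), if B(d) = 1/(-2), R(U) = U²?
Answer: 615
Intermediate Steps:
B(d) = -½
y(r) = -r/2
(D(R(-4))*(-41))*y(5) = (6*(-41))*(-½*5) = -246*(-5/2) = 615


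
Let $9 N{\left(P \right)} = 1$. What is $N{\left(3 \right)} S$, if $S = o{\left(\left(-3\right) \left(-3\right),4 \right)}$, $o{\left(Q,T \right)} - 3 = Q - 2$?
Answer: $\frac{10}{9} \approx 1.1111$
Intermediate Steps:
$N{\left(P \right)} = \frac{1}{9}$ ($N{\left(P \right)} = \frac{1}{9} \cdot 1 = \frac{1}{9}$)
$o{\left(Q,T \right)} = 1 + Q$ ($o{\left(Q,T \right)} = 3 + \left(Q - 2\right) = 3 + \left(-2 + Q\right) = 1 + Q$)
$S = 10$ ($S = 1 - -9 = 1 + 9 = 10$)
$N{\left(3 \right)} S = \frac{1}{9} \cdot 10 = \frac{10}{9}$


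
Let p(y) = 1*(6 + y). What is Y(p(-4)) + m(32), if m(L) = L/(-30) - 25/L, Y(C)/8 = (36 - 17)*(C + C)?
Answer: 290953/480 ≈ 606.15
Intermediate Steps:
p(y) = 6 + y
Y(C) = 304*C (Y(C) = 8*((36 - 17)*(C + C)) = 8*(19*(2*C)) = 8*(38*C) = 304*C)
m(L) = -25/L - L/30 (m(L) = L*(-1/30) - 25/L = -L/30 - 25/L = -25/L - L/30)
Y(p(-4)) + m(32) = 304*(6 - 4) + (-25/32 - 1/30*32) = 304*2 + (-25*1/32 - 16/15) = 608 + (-25/32 - 16/15) = 608 - 887/480 = 290953/480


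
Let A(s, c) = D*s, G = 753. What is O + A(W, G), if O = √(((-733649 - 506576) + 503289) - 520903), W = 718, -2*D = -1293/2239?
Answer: 464187/2239 + I*√1257839 ≈ 207.32 + 1121.5*I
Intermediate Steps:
D = 1293/4478 (D = -(-1293)/(2*2239) = -½*(-1293/2239) = 1293/4478 ≈ 0.28874)
A(s, c) = 1293*s/4478
O = I*√1257839 (O = √((-1240225 + 503289) - 520903) = √(-736936 - 520903) = √(-1257839) = I*√1257839 ≈ 1121.5*I)
O + A(W, G) = I*√1257839 + (1293/4478)*718 = I*√1257839 + 464187/2239 = 464187/2239 + I*√1257839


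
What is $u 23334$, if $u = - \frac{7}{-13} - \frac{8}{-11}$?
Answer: $\frac{4223454}{143} \approx 29535.0$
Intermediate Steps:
$u = \frac{181}{143}$ ($u = \left(-7\right) \left(- \frac{1}{13}\right) - - \frac{8}{11} = \frac{7}{13} + \frac{8}{11} = \frac{181}{143} \approx 1.2657$)
$u 23334 = \frac{181}{143} \cdot 23334 = \frac{4223454}{143}$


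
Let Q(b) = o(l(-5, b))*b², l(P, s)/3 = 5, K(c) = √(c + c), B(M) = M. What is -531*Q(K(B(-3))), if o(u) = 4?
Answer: 12744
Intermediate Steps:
K(c) = √2*√c (K(c) = √(2*c) = √2*√c)
l(P, s) = 15 (l(P, s) = 3*5 = 15)
Q(b) = 4*b²
-531*Q(K(B(-3))) = -2124*(√2*√(-3))² = -2124*(√2*(I*√3))² = -2124*(I*√6)² = -2124*(-6) = -531*(-24) = 12744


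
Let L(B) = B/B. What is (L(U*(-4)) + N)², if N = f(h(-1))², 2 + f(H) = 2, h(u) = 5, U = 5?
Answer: 1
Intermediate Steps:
f(H) = 0 (f(H) = -2 + 2 = 0)
L(B) = 1
N = 0 (N = 0² = 0)
(L(U*(-4)) + N)² = (1 + 0)² = 1² = 1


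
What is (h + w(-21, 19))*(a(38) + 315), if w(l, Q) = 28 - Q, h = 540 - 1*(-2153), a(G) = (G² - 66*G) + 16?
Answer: -1980566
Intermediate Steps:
a(G) = 16 + G² - 66*G
h = 2693 (h = 540 + 2153 = 2693)
(h + w(-21, 19))*(a(38) + 315) = (2693 + (28 - 1*19))*((16 + 38² - 66*38) + 315) = (2693 + (28 - 19))*((16 + 1444 - 2508) + 315) = (2693 + 9)*(-1048 + 315) = 2702*(-733) = -1980566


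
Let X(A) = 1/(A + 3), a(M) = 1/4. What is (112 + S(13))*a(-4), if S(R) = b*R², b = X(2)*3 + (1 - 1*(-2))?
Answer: 1801/10 ≈ 180.10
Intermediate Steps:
a(M) = ¼
X(A) = 1/(3 + A)
b = 18/5 (b = 3/(3 + 2) + (1 - 1*(-2)) = 3/5 + (1 + 2) = (⅕)*3 + 3 = ⅗ + 3 = 18/5 ≈ 3.6000)
S(R) = 18*R²/5
(112 + S(13))*a(-4) = (112 + (18/5)*13²)*(¼) = (112 + (18/5)*169)*(¼) = (112 + 3042/5)*(¼) = (3602/5)*(¼) = 1801/10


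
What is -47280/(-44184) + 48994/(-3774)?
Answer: -2434211/204351 ≈ -11.912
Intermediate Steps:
-47280/(-44184) + 48994/(-3774) = -47280*(-1/44184) + 48994*(-1/3774) = 1970/1841 - 1441/111 = -2434211/204351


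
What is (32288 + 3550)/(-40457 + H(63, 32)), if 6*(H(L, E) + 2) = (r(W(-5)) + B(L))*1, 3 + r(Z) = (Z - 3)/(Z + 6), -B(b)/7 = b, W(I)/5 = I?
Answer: -2042766/2310367 ≈ -0.88417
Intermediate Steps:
W(I) = 5*I
B(b) = -7*b
r(Z) = -3 + (-3 + Z)/(6 + Z) (r(Z) = -3 + (Z - 3)/(Z + 6) = -3 + (-3 + Z)/(6 + Z))
H(L, E) = -257/114 - 7*L/6 (H(L, E) = -2 + (((-21 - 10*(-5))/(6 + 5*(-5)) - 7*L)*1)/6 = -2 + (((-21 - 2*(-25))/(6 - 25) - 7*L)*1)/6 = -2 + (((-21 + 50)/(-19) - 7*L)*1)/6 = -2 + ((-1/19*29 - 7*L)*1)/6 = -2 + ((-29/19 - 7*L)*1)/6 = -2 + (-29/19 - 7*L)/6 = -2 + (-29/114 - 7*L/6) = -257/114 - 7*L/6)
(32288 + 3550)/(-40457 + H(63, 32)) = (32288 + 3550)/(-40457 + (-257/114 - 7/6*63)) = 35838/(-40457 + (-257/114 - 147/2)) = 35838/(-40457 - 4318/57) = 35838/(-2310367/57) = 35838*(-57/2310367) = -2042766/2310367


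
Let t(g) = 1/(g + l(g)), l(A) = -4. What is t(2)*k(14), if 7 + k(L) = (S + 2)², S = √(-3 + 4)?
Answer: -1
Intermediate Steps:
S = 1 (S = √1 = 1)
k(L) = 2 (k(L) = -7 + (1 + 2)² = -7 + 3² = -7 + 9 = 2)
t(g) = 1/(-4 + g) (t(g) = 1/(g - 4) = 1/(-4 + g))
t(2)*k(14) = 2/(-4 + 2) = 2/(-2) = -½*2 = -1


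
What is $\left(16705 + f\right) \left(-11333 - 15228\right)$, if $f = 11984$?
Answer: $-762008529$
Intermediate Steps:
$\left(16705 + f\right) \left(-11333 - 15228\right) = \left(16705 + 11984\right) \left(-11333 - 15228\right) = 28689 \left(-26561\right) = -762008529$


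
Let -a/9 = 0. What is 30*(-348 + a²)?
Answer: -10440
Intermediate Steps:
a = 0 (a = -9*0 = 0)
30*(-348 + a²) = 30*(-348 + 0²) = 30*(-348 + 0) = 30*(-348) = -10440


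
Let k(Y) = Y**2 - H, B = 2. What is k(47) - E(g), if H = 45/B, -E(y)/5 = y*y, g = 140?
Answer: 200373/2 ≈ 1.0019e+5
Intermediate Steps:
E(y) = -5*y**2 (E(y) = -5*y*y = -5*y**2)
H = 45/2 ≈ 22.500
k(Y) = -45/2 + Y**2 (k(Y) = Y**2 - 1*45/2 = Y**2 - 45/2 = -45/2 + Y**2)
k(47) - E(g) = (-45/2 + 47**2) - (-5)*140**2 = (-45/2 + 2209) - (-5)*19600 = 4373/2 - 1*(-98000) = 4373/2 + 98000 = 200373/2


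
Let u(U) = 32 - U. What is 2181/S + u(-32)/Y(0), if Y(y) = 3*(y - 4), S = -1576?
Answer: -31759/4728 ≈ -6.7172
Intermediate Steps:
Y(y) = -12 + 3*y (Y(y) = 3*(-4 + y) = -12 + 3*y)
2181/S + u(-32)/Y(0) = 2181/(-1576) + (32 - 1*(-32))/(-12 + 3*0) = 2181*(-1/1576) + (32 + 32)/(-12 + 0) = -2181/1576 + 64/(-12) = -2181/1576 + 64*(-1/12) = -2181/1576 - 16/3 = -31759/4728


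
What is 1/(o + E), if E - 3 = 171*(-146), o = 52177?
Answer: 1/27214 ≈ 3.6746e-5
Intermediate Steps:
E = -24963 (E = 3 + 171*(-146) = 3 - 24966 = -24963)
1/(o + E) = 1/(52177 - 24963) = 1/27214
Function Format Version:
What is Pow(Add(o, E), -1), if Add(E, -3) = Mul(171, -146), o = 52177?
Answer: Rational(1, 27214) ≈ 3.6746e-5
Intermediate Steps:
E = -24963 (E = Add(3, Mul(171, -146)) = Add(3, -24966) = -24963)
Pow(Add(o, E), -1) = Pow(Add(52177, -24963), -1) = Pow(27214, -1) = Rational(1, 27214)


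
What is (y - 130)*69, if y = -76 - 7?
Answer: -14697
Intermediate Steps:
y = -83
(y - 130)*69 = (-83 - 130)*69 = -213*69 = -14697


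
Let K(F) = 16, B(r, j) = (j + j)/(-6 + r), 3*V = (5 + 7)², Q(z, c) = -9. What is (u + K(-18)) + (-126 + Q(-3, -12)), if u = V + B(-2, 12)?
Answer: -74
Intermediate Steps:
V = 48 (V = (5 + 7)²/3 = (⅓)*12² = (⅓)*144 = 48)
B(r, j) = 2*j/(-6 + r) (B(r, j) = (2*j)/(-6 + r) = 2*j/(-6 + r))
u = 45 (u = 48 + 2*12/(-6 - 2) = 48 + 2*12/(-8) = 48 + 2*12*(-⅛) = 48 - 3 = 45)
(u + K(-18)) + (-126 + Q(-3, -12)) = (45 + 16) + (-126 - 9) = 61 - 135 = -74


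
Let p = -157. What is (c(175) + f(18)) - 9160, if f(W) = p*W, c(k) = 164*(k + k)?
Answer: 45414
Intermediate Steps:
c(k) = 328*k (c(k) = 164*(2*k) = 328*k)
f(W) = -157*W
(c(175) + f(18)) - 9160 = (328*175 - 157*18) - 9160 = (57400 - 2826) - 9160 = 54574 - 9160 = 45414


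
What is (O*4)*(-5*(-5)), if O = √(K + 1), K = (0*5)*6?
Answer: 100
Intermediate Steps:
K = 0 (K = 0*6 = 0)
O = 1 (O = √(0 + 1) = √1 = 1)
(O*4)*(-5*(-5)) = (1*4)*(-5*(-5)) = 4*25 = 100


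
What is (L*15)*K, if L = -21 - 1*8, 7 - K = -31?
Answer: -16530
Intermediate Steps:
K = 38 (K = 7 - 1*(-31) = 7 + 31 = 38)
L = -29 (L = -21 - 8 = -29)
(L*15)*K = -29*15*38 = -435*38 = -16530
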